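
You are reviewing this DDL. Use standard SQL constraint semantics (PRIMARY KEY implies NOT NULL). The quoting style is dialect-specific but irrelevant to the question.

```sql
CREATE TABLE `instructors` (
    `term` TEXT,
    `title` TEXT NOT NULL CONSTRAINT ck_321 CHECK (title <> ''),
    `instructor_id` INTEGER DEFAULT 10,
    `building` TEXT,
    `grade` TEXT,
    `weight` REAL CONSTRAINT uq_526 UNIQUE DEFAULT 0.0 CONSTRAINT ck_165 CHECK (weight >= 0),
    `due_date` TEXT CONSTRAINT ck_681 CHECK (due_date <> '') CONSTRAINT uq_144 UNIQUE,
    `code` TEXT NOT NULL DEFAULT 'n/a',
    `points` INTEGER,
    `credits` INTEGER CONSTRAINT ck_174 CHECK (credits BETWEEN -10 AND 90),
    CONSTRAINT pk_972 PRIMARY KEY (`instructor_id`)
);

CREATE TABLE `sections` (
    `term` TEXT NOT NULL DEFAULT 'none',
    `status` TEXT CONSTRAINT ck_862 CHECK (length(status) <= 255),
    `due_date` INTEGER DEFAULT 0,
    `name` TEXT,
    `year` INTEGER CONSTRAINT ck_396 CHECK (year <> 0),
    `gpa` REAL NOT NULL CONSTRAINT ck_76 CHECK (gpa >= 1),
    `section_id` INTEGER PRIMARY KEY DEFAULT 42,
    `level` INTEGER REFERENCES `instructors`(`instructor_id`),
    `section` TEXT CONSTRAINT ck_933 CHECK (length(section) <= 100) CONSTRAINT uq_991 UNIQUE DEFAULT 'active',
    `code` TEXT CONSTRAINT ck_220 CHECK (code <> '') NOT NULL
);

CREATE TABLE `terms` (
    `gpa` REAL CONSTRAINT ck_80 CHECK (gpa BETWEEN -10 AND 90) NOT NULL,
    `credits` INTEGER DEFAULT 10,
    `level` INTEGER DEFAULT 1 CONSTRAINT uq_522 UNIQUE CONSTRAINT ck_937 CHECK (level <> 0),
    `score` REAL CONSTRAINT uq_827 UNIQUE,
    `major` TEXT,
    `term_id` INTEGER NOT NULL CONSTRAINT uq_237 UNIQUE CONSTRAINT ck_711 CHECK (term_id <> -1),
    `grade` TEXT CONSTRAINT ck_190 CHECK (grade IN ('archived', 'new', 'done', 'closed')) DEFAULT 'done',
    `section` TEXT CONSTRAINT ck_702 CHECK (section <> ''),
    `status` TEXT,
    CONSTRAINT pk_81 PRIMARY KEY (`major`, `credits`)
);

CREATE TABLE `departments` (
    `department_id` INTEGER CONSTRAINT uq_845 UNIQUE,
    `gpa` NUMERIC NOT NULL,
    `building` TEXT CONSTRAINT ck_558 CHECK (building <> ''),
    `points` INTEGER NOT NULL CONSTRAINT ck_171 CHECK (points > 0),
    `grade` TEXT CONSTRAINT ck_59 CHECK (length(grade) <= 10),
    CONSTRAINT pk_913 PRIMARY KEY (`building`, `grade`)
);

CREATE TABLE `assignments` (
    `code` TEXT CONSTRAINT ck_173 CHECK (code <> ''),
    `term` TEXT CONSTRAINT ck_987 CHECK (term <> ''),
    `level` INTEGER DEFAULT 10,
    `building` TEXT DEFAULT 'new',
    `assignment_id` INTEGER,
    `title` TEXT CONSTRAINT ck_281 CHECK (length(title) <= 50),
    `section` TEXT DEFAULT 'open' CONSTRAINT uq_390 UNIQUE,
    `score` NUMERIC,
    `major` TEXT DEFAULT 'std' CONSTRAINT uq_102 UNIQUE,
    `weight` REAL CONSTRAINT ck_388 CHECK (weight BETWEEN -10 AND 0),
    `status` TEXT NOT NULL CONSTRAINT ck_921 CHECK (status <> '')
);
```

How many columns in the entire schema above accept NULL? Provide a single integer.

29

instructors: 7 nullable (term, building, grade, weight, due_date, points, credits — PK (instructor_id) and explicit NOT NULL columns excluded).
sections: 6 nullable (status, due_date, name, year, level, section — PK (section_id) and explicit NOT NULL columns excluded).
terms: 5 nullable (level, score, grade, section, status — PK (major, credits) and explicit NOT NULL columns excluded).
departments: 1 nullable (department_id — PK (building, grade) and explicit NOT NULL columns excluded).
assignments: 10 nullable (code, term, level, building, assignment_id, title, section, score, major, weight — PK none and explicit NOT NULL columns excluded).
Total: 7 + 6 + 5 + 1 + 10 = 29.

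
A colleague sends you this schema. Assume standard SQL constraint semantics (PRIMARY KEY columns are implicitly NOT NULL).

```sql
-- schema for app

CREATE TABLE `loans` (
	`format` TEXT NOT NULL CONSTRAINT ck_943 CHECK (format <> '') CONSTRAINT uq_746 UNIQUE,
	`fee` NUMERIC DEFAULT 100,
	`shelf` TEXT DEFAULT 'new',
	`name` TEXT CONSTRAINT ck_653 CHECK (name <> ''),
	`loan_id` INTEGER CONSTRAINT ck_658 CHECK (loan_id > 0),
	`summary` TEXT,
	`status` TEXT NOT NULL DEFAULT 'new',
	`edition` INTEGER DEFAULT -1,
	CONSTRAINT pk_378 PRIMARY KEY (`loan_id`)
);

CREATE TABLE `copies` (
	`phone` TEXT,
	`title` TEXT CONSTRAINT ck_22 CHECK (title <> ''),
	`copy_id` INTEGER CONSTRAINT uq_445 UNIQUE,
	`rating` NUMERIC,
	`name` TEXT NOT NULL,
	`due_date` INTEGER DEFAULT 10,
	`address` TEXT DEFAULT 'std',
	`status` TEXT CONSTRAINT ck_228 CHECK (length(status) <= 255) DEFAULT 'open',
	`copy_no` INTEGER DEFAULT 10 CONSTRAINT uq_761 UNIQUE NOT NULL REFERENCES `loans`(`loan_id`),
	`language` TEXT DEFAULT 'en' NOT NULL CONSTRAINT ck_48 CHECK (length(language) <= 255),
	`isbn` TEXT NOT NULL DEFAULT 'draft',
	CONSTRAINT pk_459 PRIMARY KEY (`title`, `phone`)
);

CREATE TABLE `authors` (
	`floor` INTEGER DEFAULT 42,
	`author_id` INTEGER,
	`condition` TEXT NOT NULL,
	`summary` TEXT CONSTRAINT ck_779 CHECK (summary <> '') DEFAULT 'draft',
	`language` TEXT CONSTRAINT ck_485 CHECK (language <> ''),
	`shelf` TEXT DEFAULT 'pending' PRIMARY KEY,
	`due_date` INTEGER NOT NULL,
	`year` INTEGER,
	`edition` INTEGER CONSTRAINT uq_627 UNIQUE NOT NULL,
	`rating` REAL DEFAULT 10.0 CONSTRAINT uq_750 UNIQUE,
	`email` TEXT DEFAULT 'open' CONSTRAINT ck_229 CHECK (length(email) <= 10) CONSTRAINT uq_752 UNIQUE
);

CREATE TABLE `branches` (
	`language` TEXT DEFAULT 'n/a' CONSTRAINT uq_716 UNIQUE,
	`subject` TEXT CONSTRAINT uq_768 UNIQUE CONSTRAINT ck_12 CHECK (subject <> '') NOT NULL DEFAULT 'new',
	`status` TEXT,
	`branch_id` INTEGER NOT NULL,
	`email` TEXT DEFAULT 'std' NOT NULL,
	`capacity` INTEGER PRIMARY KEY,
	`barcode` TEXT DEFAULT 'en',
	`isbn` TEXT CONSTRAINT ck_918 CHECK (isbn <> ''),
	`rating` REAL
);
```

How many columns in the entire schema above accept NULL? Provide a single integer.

loans: 5 nullable (fee, shelf, name, summary, edition — PK (loan_id) and explicit NOT NULL columns excluded).
copies: 5 nullable (copy_id, rating, due_date, address, status — PK (title, phone) and explicit NOT NULL columns excluded).
authors: 7 nullable (floor, author_id, summary, language, year, rating, email — PK (shelf) and explicit NOT NULL columns excluded).
branches: 5 nullable (language, status, barcode, isbn, rating — PK (capacity) and explicit NOT NULL columns excluded).
Total: 5 + 5 + 7 + 5 = 22.

22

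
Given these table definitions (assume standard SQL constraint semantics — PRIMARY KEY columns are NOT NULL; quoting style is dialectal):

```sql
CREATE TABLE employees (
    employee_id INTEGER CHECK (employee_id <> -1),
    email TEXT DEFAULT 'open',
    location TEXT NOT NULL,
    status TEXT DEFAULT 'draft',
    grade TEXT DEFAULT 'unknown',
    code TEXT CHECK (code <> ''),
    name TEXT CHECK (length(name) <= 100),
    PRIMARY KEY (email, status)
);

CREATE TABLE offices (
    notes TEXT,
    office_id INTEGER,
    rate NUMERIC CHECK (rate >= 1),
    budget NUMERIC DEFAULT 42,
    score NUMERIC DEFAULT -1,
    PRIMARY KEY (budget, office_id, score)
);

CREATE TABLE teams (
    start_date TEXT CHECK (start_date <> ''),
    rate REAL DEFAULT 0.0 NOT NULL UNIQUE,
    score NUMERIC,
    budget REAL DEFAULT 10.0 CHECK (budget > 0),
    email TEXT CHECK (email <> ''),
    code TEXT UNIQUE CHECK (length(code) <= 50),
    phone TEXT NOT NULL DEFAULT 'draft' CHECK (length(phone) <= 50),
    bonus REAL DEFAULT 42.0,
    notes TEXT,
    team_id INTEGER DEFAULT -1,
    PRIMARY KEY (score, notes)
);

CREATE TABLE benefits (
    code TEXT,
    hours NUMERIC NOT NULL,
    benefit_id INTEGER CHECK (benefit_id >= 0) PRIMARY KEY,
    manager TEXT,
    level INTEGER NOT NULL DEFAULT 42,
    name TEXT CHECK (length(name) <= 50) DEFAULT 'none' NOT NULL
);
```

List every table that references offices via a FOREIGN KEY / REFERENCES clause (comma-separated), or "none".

No REFERENCES clause anywhere in the schema names offices.

none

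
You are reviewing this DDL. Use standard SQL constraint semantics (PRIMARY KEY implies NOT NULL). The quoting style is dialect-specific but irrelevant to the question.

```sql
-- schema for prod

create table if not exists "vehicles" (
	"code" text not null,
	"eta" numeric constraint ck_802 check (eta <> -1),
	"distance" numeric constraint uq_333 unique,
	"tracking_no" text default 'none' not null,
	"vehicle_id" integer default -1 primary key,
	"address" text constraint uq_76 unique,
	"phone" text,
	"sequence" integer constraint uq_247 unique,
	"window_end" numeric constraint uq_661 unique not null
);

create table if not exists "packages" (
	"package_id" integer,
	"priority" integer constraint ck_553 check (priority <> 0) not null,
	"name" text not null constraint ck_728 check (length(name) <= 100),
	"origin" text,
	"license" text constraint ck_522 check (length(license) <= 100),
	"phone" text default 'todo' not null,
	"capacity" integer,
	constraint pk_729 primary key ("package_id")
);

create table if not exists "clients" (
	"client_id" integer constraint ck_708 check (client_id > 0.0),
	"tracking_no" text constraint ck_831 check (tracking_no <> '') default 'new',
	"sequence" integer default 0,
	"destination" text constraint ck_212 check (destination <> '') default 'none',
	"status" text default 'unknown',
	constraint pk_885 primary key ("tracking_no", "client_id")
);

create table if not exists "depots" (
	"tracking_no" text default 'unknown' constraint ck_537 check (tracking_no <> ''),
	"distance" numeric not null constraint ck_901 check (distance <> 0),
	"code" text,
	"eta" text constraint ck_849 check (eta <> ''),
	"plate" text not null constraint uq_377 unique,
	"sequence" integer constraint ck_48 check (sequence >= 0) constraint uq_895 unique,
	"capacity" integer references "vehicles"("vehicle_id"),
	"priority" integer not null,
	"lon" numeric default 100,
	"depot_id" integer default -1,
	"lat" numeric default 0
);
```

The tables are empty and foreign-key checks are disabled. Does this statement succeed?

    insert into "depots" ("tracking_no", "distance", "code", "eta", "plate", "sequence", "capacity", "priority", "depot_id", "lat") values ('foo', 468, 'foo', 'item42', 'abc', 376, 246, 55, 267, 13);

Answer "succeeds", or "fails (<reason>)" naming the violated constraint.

succeeds

NOT NULL columns: distance is supplied; plate is supplied; priority is supplied.
CHECK constraints: 'foo' satisfies (tracking_no <> ''); 468 satisfies (distance <> 0); 'item42' satisfies (eta <> ''); 376 satisfies (sequence >= 0).
No constraint is violated.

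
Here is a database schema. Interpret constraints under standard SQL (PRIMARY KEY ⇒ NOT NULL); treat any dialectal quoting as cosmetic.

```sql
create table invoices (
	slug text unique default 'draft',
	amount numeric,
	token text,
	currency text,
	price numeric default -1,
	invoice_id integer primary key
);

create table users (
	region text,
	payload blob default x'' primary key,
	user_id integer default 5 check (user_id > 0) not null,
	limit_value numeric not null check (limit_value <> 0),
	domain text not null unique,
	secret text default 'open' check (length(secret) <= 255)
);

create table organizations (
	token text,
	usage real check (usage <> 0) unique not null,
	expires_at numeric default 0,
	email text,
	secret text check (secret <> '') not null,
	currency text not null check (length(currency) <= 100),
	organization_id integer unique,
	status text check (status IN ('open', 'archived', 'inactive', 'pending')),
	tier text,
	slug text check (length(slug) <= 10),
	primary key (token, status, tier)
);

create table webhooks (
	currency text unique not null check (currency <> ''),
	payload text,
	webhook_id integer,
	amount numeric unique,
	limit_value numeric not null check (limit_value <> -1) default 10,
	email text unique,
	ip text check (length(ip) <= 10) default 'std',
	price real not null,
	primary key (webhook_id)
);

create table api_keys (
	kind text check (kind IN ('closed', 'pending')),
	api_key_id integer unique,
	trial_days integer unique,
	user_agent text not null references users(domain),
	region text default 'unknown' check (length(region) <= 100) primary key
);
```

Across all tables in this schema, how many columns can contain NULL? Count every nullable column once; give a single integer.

18

invoices: 5 nullable (slug, amount, token, currency, price — PK (invoice_id) and explicit NOT NULL columns excluded).
users: 2 nullable (region, secret — PK (payload) and explicit NOT NULL columns excluded).
organizations: 4 nullable (expires_at, email, organization_id, slug — PK (token, status, tier) and explicit NOT NULL columns excluded).
webhooks: 4 nullable (payload, amount, email, ip — PK (webhook_id) and explicit NOT NULL columns excluded).
api_keys: 3 nullable (kind, api_key_id, trial_days — PK (region) and explicit NOT NULL columns excluded).
Total: 5 + 2 + 4 + 4 + 3 = 18.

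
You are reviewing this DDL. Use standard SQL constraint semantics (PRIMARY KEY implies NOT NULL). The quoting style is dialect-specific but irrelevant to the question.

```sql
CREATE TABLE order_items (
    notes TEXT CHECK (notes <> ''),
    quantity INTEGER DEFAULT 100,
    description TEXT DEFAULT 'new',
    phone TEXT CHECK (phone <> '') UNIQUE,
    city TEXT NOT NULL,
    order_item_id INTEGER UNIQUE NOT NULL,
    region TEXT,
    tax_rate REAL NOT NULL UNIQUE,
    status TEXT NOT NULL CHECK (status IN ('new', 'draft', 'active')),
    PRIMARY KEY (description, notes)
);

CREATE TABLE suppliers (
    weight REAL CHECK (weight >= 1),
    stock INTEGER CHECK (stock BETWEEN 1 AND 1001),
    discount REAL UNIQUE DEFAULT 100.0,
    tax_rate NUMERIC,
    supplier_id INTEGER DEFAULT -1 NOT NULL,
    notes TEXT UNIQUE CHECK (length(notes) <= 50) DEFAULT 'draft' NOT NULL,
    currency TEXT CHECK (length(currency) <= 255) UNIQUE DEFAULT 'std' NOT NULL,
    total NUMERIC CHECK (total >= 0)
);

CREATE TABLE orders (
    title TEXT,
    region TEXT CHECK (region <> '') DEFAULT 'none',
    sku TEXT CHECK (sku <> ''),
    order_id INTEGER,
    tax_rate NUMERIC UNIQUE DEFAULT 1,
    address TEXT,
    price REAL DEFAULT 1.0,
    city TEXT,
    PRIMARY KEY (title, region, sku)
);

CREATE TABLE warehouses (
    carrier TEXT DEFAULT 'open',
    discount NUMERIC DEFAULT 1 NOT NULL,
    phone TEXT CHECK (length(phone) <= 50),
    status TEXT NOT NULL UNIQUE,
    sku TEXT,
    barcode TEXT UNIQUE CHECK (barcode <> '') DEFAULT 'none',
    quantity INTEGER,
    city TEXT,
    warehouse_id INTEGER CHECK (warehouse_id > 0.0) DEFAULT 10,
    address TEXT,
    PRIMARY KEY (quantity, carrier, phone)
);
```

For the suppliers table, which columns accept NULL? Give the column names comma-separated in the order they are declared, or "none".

- weight: CHECK does not forbid NULL (a CHECK constraint passes when its expression is NULL) → nullable.
- stock: CHECK does not forbid NULL (a CHECK constraint passes when its expression is NULL) → nullable.
- discount: UNIQUE does not imply NOT NULL → nullable.
- tax_rate: no NOT NULL constraint applies → nullable.
- supplier_id: declared NOT NULL → not nullable.
- notes: declared NOT NULL → not nullable.
- currency: declared NOT NULL → not nullable.
- total: CHECK does not forbid NULL (a CHECK constraint passes when its expression is NULL) → nullable.

weight, stock, discount, tax_rate, total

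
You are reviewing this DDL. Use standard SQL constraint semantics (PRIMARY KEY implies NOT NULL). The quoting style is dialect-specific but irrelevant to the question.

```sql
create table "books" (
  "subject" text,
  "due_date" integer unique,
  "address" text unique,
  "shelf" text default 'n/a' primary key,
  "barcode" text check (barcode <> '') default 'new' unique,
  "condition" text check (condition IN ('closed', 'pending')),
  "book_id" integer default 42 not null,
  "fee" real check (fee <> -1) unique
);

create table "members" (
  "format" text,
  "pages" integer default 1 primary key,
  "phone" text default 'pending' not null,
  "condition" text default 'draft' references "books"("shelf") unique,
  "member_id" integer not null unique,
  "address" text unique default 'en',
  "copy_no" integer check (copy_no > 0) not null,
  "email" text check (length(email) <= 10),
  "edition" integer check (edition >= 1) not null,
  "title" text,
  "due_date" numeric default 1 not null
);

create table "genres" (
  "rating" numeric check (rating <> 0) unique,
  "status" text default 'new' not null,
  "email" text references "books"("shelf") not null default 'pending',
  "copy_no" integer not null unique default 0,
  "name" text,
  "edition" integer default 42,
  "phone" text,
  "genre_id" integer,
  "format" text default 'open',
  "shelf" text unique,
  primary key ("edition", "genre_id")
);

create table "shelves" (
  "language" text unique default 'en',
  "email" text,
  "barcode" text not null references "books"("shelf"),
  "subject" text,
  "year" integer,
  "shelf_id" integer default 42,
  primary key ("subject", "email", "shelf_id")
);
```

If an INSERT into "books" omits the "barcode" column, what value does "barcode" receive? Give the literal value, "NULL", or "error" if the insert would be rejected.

barcode has an explicit DEFAULT 'new'.
When the column is omitted from an INSERT, that default is used.

'new'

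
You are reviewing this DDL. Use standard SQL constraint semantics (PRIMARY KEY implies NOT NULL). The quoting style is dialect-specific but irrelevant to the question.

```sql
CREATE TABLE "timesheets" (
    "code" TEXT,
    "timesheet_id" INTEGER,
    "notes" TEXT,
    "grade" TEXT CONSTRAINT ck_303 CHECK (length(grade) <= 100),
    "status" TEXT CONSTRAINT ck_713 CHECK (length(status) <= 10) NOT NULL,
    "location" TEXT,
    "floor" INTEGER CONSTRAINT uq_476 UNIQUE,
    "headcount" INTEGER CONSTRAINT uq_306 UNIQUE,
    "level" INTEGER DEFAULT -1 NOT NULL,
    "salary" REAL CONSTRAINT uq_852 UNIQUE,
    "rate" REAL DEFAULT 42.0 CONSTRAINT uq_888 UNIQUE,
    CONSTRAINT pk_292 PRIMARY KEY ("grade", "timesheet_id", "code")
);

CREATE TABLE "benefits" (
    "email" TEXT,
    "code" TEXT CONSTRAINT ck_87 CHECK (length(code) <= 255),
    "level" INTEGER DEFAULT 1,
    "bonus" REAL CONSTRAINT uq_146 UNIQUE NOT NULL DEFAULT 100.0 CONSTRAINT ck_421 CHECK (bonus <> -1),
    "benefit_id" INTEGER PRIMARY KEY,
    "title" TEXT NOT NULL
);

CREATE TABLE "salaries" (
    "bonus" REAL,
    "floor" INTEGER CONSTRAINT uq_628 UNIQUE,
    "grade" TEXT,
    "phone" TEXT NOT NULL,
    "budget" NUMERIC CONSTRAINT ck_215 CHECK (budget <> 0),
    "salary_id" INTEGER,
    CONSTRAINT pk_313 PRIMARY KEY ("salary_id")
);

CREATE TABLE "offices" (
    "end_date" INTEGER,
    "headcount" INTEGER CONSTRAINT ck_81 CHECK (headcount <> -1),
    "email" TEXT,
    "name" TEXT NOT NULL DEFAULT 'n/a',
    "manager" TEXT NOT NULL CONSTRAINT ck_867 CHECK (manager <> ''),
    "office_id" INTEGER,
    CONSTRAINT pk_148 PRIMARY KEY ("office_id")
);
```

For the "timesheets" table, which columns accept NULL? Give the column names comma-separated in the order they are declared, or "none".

notes, location, floor, headcount, salary, rate

- code: part of the PRIMARY KEY, which implies NOT NULL → not nullable.
- timesheet_id: part of the PRIMARY KEY, which implies NOT NULL → not nullable.
- notes: no NOT NULL constraint applies → nullable.
- grade: part of the PRIMARY KEY, which implies NOT NULL → not nullable.
- status: declared NOT NULL → not nullable.
- location: no NOT NULL constraint applies → nullable.
- floor: UNIQUE does not imply NOT NULL → nullable.
- headcount: UNIQUE does not imply NOT NULL → nullable.
- level: declared NOT NULL → not nullable.
- salary: UNIQUE does not imply NOT NULL → nullable.
- rate: UNIQUE does not imply NOT NULL → nullable.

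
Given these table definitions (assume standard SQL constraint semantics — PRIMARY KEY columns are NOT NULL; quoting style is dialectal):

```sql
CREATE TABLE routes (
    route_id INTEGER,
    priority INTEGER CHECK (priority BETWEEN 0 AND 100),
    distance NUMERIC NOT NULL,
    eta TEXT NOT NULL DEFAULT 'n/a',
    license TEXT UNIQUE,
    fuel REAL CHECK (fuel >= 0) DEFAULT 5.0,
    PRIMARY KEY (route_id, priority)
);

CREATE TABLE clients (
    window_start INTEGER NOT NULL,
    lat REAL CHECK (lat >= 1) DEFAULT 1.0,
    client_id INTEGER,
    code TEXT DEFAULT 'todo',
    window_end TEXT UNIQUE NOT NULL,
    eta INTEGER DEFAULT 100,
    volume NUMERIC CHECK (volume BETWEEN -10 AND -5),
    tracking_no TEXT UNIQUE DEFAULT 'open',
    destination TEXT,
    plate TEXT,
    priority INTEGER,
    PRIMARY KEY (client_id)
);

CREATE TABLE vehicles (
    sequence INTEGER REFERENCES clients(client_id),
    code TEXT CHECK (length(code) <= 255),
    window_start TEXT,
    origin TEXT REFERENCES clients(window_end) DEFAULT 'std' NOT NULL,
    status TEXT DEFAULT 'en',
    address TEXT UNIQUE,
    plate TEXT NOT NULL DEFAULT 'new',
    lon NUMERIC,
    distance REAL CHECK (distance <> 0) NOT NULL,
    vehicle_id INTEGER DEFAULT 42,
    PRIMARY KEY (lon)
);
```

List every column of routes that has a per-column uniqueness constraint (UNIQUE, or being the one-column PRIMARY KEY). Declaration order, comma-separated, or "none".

- route_id: part of a composite PRIMARY KEY — only the tuple is unique, not this column on its own.
- priority: part of a composite PRIMARY KEY — only the tuple is unique, not this column on its own.
- distance: no UNIQUE or single-column PK constraint.
- eta: no UNIQUE or single-column PK constraint.
- license: declared UNIQUE → unique.
- fuel: no UNIQUE or single-column PK constraint.

license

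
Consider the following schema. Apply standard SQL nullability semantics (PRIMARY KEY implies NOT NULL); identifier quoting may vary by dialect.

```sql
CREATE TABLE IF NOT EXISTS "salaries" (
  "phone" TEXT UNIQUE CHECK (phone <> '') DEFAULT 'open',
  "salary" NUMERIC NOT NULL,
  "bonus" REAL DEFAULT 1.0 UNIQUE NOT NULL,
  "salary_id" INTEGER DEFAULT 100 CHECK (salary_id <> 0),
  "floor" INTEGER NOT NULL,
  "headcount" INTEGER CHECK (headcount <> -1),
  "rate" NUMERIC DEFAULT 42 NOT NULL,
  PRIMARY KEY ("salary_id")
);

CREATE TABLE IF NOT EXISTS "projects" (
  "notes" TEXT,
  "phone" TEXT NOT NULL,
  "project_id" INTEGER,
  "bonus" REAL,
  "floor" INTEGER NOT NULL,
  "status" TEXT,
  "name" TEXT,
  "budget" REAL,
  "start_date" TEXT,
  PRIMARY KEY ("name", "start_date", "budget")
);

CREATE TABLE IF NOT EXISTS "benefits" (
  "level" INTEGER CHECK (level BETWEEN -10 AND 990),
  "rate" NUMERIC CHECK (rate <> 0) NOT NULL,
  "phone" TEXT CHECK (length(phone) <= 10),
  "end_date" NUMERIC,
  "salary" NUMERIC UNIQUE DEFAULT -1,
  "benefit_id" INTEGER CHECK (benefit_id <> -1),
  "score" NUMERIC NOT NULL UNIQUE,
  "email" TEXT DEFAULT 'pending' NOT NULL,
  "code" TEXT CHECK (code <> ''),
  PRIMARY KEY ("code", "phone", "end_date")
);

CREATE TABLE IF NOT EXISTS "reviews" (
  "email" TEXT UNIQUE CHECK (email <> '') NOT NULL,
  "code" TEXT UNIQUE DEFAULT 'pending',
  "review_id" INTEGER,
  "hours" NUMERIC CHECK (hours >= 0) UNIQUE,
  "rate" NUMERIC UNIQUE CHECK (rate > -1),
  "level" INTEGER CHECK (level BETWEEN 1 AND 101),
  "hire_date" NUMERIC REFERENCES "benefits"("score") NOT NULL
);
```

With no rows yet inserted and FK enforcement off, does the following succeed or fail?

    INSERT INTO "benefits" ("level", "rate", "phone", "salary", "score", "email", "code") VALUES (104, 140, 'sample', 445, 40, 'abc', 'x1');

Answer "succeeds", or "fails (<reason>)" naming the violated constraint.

end_date is omitted from the column list and has no DEFAULT, so it would receive NULL.
But end_date is part of the PRIMARY KEY (implied NOT NULL).

fails (NOT NULL on end_date)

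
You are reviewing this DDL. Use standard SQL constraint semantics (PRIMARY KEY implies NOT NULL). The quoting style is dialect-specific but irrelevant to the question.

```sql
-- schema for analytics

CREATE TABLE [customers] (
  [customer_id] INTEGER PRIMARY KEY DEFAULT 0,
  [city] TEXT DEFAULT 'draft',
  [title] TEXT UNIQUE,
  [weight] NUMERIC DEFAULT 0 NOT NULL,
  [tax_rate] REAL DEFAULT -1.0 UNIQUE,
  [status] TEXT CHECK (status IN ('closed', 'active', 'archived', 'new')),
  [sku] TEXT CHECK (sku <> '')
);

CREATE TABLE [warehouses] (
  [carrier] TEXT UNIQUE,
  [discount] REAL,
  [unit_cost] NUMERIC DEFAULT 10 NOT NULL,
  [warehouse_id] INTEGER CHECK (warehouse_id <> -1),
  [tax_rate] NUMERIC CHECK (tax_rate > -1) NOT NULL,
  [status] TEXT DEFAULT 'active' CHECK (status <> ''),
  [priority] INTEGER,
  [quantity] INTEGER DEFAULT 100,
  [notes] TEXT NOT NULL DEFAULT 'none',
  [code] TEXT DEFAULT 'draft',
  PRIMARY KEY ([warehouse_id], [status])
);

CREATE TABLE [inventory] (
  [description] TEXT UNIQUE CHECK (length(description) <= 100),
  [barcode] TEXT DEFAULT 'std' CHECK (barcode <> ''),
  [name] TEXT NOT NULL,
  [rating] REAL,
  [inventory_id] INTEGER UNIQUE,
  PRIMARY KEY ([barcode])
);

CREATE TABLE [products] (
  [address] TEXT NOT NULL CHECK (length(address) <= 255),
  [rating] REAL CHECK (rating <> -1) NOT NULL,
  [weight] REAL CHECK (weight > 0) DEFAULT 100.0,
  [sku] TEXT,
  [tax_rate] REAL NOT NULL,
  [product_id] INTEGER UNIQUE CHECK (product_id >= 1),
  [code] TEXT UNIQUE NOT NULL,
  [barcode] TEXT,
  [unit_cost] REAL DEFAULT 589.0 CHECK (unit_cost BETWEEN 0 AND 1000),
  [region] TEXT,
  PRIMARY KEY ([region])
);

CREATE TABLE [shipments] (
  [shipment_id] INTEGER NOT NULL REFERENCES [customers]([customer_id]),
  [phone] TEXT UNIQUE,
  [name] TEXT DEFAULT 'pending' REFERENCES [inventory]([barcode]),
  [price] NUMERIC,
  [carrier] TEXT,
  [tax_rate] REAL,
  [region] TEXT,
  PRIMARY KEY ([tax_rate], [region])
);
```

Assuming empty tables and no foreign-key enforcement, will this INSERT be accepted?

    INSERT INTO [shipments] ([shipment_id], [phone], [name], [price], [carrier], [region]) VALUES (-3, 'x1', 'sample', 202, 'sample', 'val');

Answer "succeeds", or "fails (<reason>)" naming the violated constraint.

tax_rate is omitted from the column list and has no DEFAULT, so it would receive NULL.
But tax_rate is part of the PRIMARY KEY (implied NOT NULL).

fails (NOT NULL on tax_rate)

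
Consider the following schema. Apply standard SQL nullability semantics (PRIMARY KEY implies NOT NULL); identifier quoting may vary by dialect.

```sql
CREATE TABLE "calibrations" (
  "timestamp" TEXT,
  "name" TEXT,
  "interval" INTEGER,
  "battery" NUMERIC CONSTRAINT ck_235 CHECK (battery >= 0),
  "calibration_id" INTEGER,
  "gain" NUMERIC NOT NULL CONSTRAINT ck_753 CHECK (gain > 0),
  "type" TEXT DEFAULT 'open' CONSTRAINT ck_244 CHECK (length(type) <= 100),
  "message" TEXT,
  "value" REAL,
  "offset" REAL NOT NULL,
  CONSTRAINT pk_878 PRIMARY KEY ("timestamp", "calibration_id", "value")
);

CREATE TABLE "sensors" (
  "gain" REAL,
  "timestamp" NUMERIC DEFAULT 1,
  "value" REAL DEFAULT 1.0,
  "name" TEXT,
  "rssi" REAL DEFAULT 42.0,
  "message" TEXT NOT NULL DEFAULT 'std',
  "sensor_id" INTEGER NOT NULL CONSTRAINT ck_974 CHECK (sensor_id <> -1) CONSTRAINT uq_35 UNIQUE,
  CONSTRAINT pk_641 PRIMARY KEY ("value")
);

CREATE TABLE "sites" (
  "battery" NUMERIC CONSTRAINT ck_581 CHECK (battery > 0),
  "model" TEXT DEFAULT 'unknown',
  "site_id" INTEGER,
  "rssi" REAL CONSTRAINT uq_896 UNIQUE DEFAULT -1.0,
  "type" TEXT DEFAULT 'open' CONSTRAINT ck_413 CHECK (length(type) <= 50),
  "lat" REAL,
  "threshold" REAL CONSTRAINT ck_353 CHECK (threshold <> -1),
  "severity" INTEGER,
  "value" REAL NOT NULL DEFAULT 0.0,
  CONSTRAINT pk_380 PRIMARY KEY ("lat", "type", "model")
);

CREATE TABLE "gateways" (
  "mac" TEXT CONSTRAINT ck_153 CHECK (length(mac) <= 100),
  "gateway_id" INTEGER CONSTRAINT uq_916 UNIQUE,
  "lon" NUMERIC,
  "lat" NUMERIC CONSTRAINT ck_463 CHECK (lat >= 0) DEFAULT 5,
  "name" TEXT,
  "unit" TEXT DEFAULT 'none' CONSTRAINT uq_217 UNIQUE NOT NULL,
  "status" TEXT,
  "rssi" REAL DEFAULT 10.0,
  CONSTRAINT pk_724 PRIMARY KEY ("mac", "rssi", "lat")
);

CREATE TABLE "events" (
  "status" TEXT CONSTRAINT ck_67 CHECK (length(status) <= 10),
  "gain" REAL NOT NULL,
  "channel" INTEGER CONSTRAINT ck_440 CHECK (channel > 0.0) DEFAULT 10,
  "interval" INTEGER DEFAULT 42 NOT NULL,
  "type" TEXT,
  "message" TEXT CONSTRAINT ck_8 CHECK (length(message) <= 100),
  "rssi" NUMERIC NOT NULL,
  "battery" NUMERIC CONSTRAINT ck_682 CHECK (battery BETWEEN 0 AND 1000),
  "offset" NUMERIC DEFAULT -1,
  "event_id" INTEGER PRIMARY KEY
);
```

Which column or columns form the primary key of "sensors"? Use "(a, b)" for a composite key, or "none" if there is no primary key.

value is declared PRIMARY KEY as a table-level PRIMARY KEY clause.

value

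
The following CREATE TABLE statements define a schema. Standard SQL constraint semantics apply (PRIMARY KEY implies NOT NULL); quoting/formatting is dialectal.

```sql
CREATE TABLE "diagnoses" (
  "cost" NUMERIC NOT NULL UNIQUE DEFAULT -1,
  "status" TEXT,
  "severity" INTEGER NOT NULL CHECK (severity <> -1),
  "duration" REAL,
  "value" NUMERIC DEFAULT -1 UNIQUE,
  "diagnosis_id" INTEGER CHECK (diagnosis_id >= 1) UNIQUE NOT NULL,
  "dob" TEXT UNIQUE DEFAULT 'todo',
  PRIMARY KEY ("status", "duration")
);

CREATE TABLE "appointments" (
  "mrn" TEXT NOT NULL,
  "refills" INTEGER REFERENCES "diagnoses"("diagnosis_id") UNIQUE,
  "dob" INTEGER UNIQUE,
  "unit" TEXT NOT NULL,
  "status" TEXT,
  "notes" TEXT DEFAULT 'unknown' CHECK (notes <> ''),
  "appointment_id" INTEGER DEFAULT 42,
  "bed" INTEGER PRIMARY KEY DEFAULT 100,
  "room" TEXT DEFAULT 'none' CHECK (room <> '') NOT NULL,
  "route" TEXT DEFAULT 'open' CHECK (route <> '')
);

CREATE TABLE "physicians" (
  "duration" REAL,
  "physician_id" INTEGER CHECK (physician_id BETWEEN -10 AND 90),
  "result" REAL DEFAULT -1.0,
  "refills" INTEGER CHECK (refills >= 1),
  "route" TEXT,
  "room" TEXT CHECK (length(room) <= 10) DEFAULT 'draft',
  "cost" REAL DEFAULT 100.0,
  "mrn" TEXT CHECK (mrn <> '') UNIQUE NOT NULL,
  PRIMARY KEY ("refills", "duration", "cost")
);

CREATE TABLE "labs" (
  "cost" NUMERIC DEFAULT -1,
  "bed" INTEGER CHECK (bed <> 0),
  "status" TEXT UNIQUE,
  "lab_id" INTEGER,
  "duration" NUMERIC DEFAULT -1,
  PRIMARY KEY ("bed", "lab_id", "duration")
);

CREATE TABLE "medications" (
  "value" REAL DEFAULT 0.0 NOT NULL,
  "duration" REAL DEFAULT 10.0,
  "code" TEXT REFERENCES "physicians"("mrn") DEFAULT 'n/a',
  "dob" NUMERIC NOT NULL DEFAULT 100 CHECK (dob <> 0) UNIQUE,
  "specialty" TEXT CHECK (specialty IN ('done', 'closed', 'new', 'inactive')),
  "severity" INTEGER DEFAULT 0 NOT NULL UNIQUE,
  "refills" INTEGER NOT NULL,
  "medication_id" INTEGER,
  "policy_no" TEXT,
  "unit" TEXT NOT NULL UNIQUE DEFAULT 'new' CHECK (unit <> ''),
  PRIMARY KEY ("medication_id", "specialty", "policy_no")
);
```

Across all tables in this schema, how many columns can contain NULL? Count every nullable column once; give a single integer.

diagnoses: 2 nullable (value, dob — PK (status, duration) and explicit NOT NULL columns excluded).
appointments: 6 nullable (refills, dob, status, notes, appointment_id, route — PK (bed) and explicit NOT NULL columns excluded).
physicians: 4 nullable (physician_id, result, route, room — PK (refills, duration, cost) and explicit NOT NULL columns excluded).
labs: 2 nullable (cost, status — PK (bed, lab_id, duration) and explicit NOT NULL columns excluded).
medications: 2 nullable (duration, code — PK (medication_id, specialty, policy_no) and explicit NOT NULL columns excluded).
Total: 2 + 6 + 4 + 2 + 2 = 16.

16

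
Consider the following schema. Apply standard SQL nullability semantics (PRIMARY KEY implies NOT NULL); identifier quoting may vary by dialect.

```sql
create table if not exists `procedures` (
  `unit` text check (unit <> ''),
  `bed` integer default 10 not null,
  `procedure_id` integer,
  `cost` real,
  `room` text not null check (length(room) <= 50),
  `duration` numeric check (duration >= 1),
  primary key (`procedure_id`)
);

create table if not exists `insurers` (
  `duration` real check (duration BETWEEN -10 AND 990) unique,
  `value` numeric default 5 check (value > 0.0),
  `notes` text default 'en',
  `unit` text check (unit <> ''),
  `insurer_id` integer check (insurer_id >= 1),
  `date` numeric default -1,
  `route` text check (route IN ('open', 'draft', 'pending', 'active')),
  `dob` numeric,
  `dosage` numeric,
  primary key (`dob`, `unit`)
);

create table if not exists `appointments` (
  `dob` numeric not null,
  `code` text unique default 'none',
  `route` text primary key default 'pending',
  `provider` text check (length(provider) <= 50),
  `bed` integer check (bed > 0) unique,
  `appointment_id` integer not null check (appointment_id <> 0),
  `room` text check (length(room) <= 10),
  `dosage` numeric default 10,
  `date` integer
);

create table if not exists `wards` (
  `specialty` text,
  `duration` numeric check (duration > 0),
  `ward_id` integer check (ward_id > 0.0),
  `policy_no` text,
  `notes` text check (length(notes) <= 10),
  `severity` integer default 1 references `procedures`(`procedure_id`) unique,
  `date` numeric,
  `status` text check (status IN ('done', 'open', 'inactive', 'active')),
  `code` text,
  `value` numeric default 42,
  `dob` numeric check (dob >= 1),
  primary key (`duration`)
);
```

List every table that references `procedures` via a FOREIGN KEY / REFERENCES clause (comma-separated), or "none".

wards

- wards.severity references procedures(procedure_id).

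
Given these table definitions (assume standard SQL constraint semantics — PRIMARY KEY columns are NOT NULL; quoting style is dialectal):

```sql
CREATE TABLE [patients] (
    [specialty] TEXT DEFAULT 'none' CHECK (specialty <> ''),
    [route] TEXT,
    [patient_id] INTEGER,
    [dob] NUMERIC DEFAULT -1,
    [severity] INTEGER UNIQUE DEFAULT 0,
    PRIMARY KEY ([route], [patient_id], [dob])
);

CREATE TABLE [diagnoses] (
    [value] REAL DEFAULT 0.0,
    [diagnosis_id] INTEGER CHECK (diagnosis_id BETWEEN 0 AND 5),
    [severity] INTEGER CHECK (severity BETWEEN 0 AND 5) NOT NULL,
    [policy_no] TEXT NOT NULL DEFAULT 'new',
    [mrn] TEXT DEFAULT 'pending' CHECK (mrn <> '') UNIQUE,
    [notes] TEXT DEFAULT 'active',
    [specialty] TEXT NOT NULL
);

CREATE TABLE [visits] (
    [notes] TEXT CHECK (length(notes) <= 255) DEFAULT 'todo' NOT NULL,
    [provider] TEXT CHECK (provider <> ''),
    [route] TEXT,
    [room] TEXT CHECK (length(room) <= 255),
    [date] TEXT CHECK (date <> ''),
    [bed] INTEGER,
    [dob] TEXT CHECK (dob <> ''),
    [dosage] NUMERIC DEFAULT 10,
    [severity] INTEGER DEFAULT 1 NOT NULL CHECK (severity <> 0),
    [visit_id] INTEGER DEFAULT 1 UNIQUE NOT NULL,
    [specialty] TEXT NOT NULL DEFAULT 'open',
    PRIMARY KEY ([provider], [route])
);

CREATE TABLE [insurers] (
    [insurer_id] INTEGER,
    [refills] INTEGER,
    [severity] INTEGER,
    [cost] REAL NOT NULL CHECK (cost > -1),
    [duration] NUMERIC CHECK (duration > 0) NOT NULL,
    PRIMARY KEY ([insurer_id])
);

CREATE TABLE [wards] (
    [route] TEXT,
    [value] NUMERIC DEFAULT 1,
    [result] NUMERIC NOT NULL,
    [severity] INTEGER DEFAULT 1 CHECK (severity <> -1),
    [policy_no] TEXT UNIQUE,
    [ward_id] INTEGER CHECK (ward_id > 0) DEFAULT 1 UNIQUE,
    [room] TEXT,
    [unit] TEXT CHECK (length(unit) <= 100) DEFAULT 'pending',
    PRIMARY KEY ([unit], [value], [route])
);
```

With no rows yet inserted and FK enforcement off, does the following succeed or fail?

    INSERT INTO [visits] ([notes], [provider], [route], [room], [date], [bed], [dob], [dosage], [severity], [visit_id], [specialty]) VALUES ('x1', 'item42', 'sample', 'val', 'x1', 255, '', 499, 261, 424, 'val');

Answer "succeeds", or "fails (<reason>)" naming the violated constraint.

The value '' for dob violates CHECK (dob <> '').

fails (CHECK on dob)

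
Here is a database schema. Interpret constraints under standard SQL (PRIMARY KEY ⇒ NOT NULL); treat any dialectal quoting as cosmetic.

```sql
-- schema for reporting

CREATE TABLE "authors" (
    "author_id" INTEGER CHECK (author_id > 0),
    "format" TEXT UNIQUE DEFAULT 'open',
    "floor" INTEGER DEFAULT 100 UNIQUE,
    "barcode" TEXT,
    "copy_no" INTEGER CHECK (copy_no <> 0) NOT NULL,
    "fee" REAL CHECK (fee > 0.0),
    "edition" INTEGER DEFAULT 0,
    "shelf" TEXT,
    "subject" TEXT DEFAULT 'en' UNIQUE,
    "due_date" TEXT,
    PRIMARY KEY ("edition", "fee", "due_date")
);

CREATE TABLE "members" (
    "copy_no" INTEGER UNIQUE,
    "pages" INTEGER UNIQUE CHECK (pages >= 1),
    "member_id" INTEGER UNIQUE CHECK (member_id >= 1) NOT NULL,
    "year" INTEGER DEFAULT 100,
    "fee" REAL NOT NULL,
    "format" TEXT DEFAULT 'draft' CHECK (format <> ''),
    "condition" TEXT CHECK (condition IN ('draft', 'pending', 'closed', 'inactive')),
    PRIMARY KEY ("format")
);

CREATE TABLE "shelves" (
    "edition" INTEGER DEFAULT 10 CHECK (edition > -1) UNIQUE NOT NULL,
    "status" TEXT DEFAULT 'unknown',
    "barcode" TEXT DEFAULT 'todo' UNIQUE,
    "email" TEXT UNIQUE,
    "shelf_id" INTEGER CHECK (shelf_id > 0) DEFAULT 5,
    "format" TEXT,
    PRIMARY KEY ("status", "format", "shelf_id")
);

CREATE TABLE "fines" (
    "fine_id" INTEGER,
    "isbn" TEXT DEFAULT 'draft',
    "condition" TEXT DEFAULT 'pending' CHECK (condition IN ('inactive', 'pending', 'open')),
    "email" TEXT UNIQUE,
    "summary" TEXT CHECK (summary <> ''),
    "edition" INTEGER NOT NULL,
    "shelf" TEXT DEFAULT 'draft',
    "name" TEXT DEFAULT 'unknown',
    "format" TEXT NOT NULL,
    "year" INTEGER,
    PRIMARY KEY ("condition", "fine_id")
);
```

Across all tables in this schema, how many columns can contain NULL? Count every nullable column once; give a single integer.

18

authors: 6 nullable (author_id, format, floor, barcode, shelf, subject — PK (edition, fee, due_date) and explicit NOT NULL columns excluded).
members: 4 nullable (copy_no, pages, year, condition — PK (format) and explicit NOT NULL columns excluded).
shelves: 2 nullable (barcode, email — PK (status, format, shelf_id) and explicit NOT NULL columns excluded).
fines: 6 nullable (isbn, email, summary, shelf, name, year — PK (condition, fine_id) and explicit NOT NULL columns excluded).
Total: 6 + 4 + 2 + 6 = 18.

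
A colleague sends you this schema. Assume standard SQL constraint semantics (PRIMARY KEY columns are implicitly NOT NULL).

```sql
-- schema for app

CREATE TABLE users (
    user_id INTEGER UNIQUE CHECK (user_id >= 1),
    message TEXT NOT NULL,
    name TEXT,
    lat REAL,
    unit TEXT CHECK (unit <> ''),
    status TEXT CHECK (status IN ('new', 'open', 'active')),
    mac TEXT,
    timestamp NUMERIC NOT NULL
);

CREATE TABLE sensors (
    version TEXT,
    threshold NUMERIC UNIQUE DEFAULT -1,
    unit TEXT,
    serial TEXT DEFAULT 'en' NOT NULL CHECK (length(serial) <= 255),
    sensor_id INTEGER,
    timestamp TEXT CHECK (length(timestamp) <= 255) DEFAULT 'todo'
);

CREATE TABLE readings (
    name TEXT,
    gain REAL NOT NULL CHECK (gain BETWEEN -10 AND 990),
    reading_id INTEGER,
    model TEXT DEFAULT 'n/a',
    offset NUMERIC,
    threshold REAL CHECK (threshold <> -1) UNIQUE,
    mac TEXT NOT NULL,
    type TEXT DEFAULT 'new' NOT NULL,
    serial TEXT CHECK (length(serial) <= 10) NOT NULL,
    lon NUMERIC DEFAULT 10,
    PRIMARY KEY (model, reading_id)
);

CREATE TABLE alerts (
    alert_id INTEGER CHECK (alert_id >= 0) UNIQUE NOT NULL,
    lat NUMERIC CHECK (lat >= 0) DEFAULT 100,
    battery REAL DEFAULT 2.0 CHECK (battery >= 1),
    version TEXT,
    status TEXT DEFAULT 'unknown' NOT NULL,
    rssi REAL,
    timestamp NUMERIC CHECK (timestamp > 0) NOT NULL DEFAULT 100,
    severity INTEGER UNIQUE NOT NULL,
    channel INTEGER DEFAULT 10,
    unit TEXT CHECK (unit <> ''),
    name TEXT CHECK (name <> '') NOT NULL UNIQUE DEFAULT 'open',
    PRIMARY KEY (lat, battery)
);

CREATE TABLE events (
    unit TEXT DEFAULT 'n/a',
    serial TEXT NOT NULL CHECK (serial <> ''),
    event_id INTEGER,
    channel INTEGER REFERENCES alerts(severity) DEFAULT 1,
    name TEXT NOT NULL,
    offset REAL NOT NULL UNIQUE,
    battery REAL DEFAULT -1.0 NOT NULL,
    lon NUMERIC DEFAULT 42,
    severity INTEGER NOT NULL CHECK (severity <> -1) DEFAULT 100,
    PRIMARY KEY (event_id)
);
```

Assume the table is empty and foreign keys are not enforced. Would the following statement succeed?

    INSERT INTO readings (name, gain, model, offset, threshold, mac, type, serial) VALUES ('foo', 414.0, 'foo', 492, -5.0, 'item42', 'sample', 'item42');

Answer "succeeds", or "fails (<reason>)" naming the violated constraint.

reading_id is omitted from the column list and has no DEFAULT, so it would receive NULL.
But reading_id is part of the PRIMARY KEY (implied NOT NULL).

fails (NOT NULL on reading_id)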